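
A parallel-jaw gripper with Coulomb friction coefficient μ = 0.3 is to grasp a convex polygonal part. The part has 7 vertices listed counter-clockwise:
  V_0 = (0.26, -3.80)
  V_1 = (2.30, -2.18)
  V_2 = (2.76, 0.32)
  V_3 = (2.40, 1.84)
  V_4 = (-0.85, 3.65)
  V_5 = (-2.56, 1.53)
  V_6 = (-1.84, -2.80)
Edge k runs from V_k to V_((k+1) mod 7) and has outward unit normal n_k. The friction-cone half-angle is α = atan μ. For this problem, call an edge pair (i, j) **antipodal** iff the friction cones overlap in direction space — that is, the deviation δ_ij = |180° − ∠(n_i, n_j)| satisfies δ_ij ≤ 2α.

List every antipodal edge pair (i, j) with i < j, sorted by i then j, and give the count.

α = atan 0.3 = 16.70°;  2α = 33.40°
n_0 = (+0.6219, -0.7831)
n_1 = (+0.9835, -0.1810)
n_2 = (+0.9731, +0.2305)
n_3 = (+0.4866, +0.8736)
n_4 = (-0.7784, +0.6278)
n_5 = (-0.9865, -0.1640)
n_6 = (-0.4299, -0.9029)
  (0,1): δ = 138.88°  ·
  (0,2): δ = 115.13°  ·
  (0,3): δ = 67.57°  ·
  (0,4): δ = 12.66°  ✓
  (0,5): δ = 60.99°  ·
  (0,6): δ = 116.08°  ·
  (1,2): δ = 156.25°  ·
  (1,3): δ = 108.69°  ·
  (1,4): δ = 28.46°  ✓
  (1,5): δ = 19.87°  ✓
  (1,6): δ = 74.96°  ·
  (2,3): δ = 132.44°  ·
  (2,4): δ = 52.21°  ·
  (2,5): δ = 3.88°  ✓
  (2,6): δ = 51.21°  ·
  (3,4): δ = 99.78°  ·
  (3,5): δ = 51.44°  ·
  (3,6): δ = 3.65°  ✓
  (4,5): δ = 131.67°  ·
  (4,6): δ = 76.57°  ·
  (5,6): δ = 124.90°  ·
antipodal pairs: 5

count = 5; pairs: (0,4), (1,4), (1,5), (2,5), (3,6)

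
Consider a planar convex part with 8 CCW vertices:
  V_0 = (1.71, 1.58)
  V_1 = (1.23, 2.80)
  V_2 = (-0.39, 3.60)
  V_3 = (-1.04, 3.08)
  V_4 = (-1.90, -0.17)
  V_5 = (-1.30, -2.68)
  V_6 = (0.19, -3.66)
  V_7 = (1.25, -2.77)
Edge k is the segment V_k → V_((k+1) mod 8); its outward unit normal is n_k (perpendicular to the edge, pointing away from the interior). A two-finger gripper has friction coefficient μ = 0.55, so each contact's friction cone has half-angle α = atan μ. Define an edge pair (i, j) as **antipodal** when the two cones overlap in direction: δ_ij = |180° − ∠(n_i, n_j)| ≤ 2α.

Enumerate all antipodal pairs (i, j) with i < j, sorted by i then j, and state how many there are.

count = 10; pairs: (0,3), (0,4), (0,5), (1,4), (1,5), (2,6), (2,7), (3,6), (3,7), (4,7)

α = atan 0.55 = 28.81°;  2α = 57.62°
n_0 = (+0.9306, +0.3661)
n_1 = (+0.4428, +0.8966)
n_2 = (-0.6247, +0.7809)
n_3 = (-0.9667, +0.2558)
n_4 = (-0.9726, -0.2325)
n_5 = (-0.5495, -0.8355)
n_6 = (+0.6430, -0.7658)
n_7 = (+0.9945, -0.1052)
  (0,1): δ = 137.76°  ·
  (0,2): δ = 72.82°  ·
  (0,3): δ = 36.30°  ✓
  (0,4): δ = 8.03°  ✓
  (0,5): δ = 35.19°  ✓
  (0,6): δ = 108.54°  ·
  (0,7): δ = 152.49°  ·
  (1,2): δ = 115.06°  ·
  (1,3): δ = 78.54°  ·
  (1,4): δ = 50.27°  ✓
  (1,5): δ = 7.05°  ✓
  (1,6): δ = 66.30°  ·
  (1,7): δ = 110.24°  ·
  (2,3): δ = 143.48°  ·
  (2,4): δ = 115.22°  ·
  (2,5): δ = 71.99°  ·
  (2,6): δ = 1.36°  ✓
  (2,7): δ = 45.30°  ✓
  (3,4): δ = 151.73°  ·
  (3,5): δ = 108.51°  ·
  (3,6): δ = 35.16°  ✓
  (3,7): δ = 8.79°  ✓
  (4,5): δ = 136.78°  ·
  (4,6): δ = 63.43°  ·
  (4,7): δ = 19.48°  ✓
  (5,6): δ = 106.65°  ·
  (5,7): δ = 62.70°  ·
  (6,7): δ = 136.05°  ·
antipodal pairs: 10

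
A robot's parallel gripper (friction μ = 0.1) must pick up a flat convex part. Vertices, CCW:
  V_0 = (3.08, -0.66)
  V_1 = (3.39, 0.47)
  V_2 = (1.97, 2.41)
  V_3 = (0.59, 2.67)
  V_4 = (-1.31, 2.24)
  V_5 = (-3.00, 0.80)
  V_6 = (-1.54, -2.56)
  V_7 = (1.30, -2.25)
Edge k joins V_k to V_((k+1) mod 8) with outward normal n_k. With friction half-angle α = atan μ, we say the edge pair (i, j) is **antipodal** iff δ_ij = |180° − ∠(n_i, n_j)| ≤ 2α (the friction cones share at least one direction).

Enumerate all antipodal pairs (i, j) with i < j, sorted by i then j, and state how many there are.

count = 2; pairs: (3,6), (4,7)

α = atan 0.1 = 5.71°;  2α = 11.42°
n_0 = (+0.9644, -0.2646)
n_1 = (+0.8069, +0.5906)
n_2 = (+0.1851, +0.9827)
n_3 = (-0.2207, +0.9753)
n_4 = (-0.6486, +0.7612)
n_5 = (-0.9172, -0.3985)
n_6 = (+0.1085, -0.9941)
n_7 = (+0.6662, -0.7458)
  (0,1): δ = 128.46°  ·
  (0,2): δ = 85.33°  ·
  (0,3): δ = 61.91°  ·
  (0,4): δ = 34.23°  ·
  (0,5): δ = 38.83°  ·
  (0,6): δ = 111.57°  ·
  (0,7): δ = 147.11°  ·
  (1,2): δ = 136.87°  ·
  (1,3): δ = 113.45°  ·
  (1,4): δ = 85.77°  ·
  (1,5): δ = 12.72°  ·
  (1,6): δ = 60.03°  ·
  (1,7): δ = 95.57°  ·
  (2,3): δ = 156.58°  ·
  (2,4): δ = 128.90°  ·
  (2,5): δ = 55.84°  ·
  (2,6): δ = 16.90°  ·
  (2,7): δ = 52.44°  ·
  (3,4): δ = 152.32°  ·
  (3,5): δ = 79.27°  ·
  (3,6): δ = 6.52°  ✓
  (3,7): δ = 29.02°  ·
  (4,5): δ = 106.95°  ·
  (4,6): δ = 34.20°  ·
  (4,7): δ = 1.34°  ✓
  (5,6): δ = 107.26°  ·
  (5,7): δ = 71.71°  ·
  (6,7): δ = 144.46°  ·
antipodal pairs: 2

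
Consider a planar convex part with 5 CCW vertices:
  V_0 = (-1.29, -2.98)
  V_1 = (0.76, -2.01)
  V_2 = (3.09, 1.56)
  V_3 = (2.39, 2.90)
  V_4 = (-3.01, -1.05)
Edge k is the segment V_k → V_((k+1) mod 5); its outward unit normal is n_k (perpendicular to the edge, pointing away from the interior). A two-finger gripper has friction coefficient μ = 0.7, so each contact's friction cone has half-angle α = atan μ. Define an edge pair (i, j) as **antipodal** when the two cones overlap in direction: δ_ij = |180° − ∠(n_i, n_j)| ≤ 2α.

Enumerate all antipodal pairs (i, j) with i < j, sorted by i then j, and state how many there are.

α = atan 0.7 = 34.99°;  2α = 69.98°
n_0 = (+0.4277, -0.9039)
n_1 = (+0.8374, -0.5466)
n_2 = (+0.8863, +0.4630)
n_3 = (-0.5904, +0.8071)
n_4 = (-0.7466, -0.6653)
  (0,1): δ = 148.45°  ·
  (0,2): δ = 87.74°  ·
  (0,3): δ = 10.86°  ✓
  (0,4): δ = 106.39°  ·
  (1,2): δ = 119.29°  ·
  (1,3): δ = 20.68°  ✓
  (1,4): δ = 74.84°  ·
  (2,3): δ = 81.40°  ·
  (2,4): δ = 14.13°  ✓
  (3,4): δ = 84.48°  ·
antipodal pairs: 3

count = 3; pairs: (0,3), (1,3), (2,4)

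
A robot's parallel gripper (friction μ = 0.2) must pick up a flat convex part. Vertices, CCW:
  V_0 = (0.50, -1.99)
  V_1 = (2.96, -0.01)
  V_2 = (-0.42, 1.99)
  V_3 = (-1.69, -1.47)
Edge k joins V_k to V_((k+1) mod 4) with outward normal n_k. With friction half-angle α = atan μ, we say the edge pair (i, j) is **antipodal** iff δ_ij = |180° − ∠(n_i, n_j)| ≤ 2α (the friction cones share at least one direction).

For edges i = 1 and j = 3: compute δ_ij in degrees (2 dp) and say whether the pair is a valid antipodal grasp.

δ = 17.26°, valid

α = atan 0.2 = 11.31°;  2α = 22.62°
edge 1: e_1 = (-3.38, +2.00);  n_1 = (+0.5092, +0.8606)
edge 3: e_3 = (+2.19, -0.52);  n_3 = (-0.2310, -0.9729)
∠(n_1, n_3) = 162.74°
δ = |180° − 162.74°| = 17.26°
17.26° ≤ 2α = 22.62°  →  valid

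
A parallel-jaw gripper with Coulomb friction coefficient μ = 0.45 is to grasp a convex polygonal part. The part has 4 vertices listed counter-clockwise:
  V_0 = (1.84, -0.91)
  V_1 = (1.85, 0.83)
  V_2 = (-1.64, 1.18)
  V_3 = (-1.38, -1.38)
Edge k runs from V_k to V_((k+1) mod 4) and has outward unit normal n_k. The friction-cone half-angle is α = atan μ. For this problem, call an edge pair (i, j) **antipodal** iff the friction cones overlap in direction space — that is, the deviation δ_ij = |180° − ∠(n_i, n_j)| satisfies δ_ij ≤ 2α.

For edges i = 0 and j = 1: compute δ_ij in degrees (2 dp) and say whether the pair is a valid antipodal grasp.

α = atan 0.45 = 24.23°;  2α = 48.46°
edge 0: e_0 = (+0.01, +1.74);  n_0 = (+1.0000, -0.0057)
edge 1: e_1 = (-3.49, +0.35);  n_1 = (+0.0998, +0.9950)
∠(n_0, n_1) = 84.60°
δ = |180° − 84.60°| = 95.40°
95.40° > 2α = 48.46°  →  invalid

δ = 95.40°, invalid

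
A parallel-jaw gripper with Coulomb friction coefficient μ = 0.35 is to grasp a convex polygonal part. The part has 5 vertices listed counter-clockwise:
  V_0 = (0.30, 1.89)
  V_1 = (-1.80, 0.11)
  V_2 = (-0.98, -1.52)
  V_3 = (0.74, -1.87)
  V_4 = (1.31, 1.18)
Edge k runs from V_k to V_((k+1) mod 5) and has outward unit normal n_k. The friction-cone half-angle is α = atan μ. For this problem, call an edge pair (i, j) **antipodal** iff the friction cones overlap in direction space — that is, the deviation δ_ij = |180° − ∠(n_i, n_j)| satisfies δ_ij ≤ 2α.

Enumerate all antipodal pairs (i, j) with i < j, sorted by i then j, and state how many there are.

count = 3; pairs: (1,3), (1,4), (2,4)

α = atan 0.35 = 19.29°;  2α = 38.58°
n_0 = (-0.6466, +0.7628)
n_1 = (-0.8933, -0.4494)
n_2 = (-0.1994, -0.9799)
n_3 = (+0.9830, -0.1837)
n_4 = (+0.5751, +0.8181)
  (0,1): δ = 103.58°  ·
  (0,2): δ = 51.79°  ·
  (0,3): δ = 39.13°  ·
  (0,4): δ = 104.61°  ·
  (1,2): δ = 128.21°  ·
  (1,3): δ = 37.29°  ✓
  (1,4): δ = 28.19°  ✓
  (2,3): δ = 89.08°  ·
  (2,4): δ = 23.60°  ✓
  (3,4): δ = 114.52°  ·
antipodal pairs: 3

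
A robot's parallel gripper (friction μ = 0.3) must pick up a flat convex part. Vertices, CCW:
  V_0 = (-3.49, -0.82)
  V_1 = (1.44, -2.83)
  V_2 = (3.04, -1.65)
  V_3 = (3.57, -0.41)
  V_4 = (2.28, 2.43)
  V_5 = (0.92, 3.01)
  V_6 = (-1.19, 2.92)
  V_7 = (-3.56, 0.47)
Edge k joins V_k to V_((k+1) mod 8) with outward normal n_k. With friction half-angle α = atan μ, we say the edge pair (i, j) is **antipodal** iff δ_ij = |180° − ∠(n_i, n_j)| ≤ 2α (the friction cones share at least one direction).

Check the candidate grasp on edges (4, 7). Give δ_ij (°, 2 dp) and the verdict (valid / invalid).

α = atan 0.3 = 16.70°;  2α = 33.40°
edge 4: e_4 = (-1.36, +0.58);  n_4 = (+0.3923, +0.9198)
edge 7: e_7 = (+0.07, -1.29);  n_7 = (-0.9985, -0.0542)
∠(n_4, n_7) = 116.20°
δ = |180° − 116.20°| = 63.80°
63.80° > 2α = 33.40°  →  invalid

δ = 63.80°, invalid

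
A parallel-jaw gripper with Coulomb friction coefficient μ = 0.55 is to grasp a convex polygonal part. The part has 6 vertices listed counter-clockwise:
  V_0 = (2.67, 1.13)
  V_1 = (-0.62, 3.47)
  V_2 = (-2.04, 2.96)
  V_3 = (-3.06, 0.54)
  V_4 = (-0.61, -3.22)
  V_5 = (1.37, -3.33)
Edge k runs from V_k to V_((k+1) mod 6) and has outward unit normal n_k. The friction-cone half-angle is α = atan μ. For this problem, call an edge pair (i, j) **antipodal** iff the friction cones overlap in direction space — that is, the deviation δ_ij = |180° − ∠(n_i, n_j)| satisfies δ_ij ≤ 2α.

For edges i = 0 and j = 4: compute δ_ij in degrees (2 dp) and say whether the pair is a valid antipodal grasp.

α = atan 0.55 = 28.81°;  2α = 57.62°
edge 0: e_0 = (-3.29, +2.34);  n_0 = (+0.5796, +0.8149)
edge 4: e_4 = (+1.98, -0.11);  n_4 = (-0.0555, -0.9985)
∠(n_0, n_4) = 147.76°
δ = |180° − 147.76°| = 32.24°
32.24° ≤ 2α = 57.62°  →  valid

δ = 32.24°, valid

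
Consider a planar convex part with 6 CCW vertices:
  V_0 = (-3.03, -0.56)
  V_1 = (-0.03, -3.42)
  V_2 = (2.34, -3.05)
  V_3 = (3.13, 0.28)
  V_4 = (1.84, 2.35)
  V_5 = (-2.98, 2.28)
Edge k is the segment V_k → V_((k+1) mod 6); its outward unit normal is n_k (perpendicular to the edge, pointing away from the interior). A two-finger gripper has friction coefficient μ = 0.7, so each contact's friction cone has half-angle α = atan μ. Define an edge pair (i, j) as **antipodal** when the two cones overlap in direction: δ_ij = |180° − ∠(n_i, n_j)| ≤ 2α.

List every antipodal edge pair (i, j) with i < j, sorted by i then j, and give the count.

count = 7; pairs: (0,2), (0,3), (0,4), (1,3), (1,4), (2,5), (3,5)

α = atan 0.7 = 34.99°;  2α = 69.98°
n_0 = (-0.6900, -0.7238)
n_1 = (+0.1542, -0.9880)
n_2 = (+0.9730, -0.2308)
n_3 = (+0.8487, +0.5289)
n_4 = (-0.0145, +0.9999)
n_5 = (-0.9998, +0.0176)
  (0,1): δ = 127.50°  ·
  (0,2): δ = 59.71°  ✓
  (0,3): δ = 14.44°  ✓
  (0,4): δ = 44.46°  ✓
  (0,5): δ = 132.62°  ·
  (1,2): δ = 112.22°  ·
  (1,3): δ = 66.94°  ✓
  (1,4): δ = 8.04°  ✓
  (1,5): δ = 80.12°  ·
  (2,3): δ = 134.72°  ·
  (2,4): δ = 75.82°  ·
  (2,5): δ = 12.34°  ✓
  (3,4): δ = 121.10°  ·
  (3,5): δ = 32.94°  ✓
  (4,5): δ = 91.84°  ·
antipodal pairs: 7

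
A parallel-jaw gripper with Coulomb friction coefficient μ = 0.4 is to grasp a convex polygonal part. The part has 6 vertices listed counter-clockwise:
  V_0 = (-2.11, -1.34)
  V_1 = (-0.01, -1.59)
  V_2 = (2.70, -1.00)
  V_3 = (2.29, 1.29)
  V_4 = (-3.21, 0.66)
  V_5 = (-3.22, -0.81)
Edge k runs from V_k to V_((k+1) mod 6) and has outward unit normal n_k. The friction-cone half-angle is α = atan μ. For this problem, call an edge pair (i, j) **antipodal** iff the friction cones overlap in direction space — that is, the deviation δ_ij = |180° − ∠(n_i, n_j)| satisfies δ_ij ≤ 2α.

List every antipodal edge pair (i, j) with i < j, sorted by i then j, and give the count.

count = 4; pairs: (0,3), (1,3), (2,4), (3,5)

α = atan 0.4 = 21.80°;  2α = 43.60°
n_0 = (-0.1182, -0.9930)
n_1 = (+0.2127, -0.9771)
n_2 = (+0.9843, +0.1762)
n_3 = (-0.1138, +0.9935)
n_4 = (-1.0000, +0.0068)
n_5 = (-0.4309, -0.9024)
  (0,1): δ = 160.93°  ·
  (0,2): δ = 73.06°  ·
  (0,3): δ = 13.32°  ✓
  (0,4): δ = 96.40°  ·
  (0,5): δ = 161.27°  ·
  (1,2): δ = 92.13°  ·
  (1,3): δ = 5.75°  ✓
  (1,4): δ = 77.33°  ·
  (1,5): δ = 142.19°  ·
  (2,3): δ = 93.62°  ·
  (2,4): δ = 10.54°  ✓
  (2,5): δ = 54.33°  ·
  (3,4): δ = 96.92°  ·
  (3,5): δ = 32.06°  ✓
  (4,5): δ = 115.13°  ·
antipodal pairs: 4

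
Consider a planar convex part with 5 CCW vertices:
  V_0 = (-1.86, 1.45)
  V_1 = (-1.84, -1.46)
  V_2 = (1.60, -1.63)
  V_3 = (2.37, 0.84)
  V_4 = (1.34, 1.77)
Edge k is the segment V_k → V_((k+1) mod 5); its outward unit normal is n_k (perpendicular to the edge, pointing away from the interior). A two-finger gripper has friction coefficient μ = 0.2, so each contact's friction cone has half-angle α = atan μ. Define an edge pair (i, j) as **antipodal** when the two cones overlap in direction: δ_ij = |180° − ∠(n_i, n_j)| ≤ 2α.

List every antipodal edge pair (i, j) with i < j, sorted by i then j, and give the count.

α = atan 0.2 = 11.31°;  2α = 22.62°
n_0 = (-1.0000, -0.0069)
n_1 = (-0.0494, -0.9988)
n_2 = (+0.9547, -0.2976)
n_3 = (+0.6702, +0.7422)
n_4 = (-0.0995, +0.9950)
  (0,1): δ = 93.22°  ·
  (0,2): δ = 17.71°  ✓
  (0,3): δ = 47.53°  ·
  (0,4): δ = 95.32°  ·
  (1,2): δ = 104.49°  ·
  (1,3): δ = 39.25°  ·
  (1,4): δ = 8.54°  ✓
  (2,3): δ = 114.76°  ·
  (2,4): δ = 66.98°  ·
  (3,4): δ = 132.21°  ·
antipodal pairs: 2

count = 2; pairs: (0,2), (1,4)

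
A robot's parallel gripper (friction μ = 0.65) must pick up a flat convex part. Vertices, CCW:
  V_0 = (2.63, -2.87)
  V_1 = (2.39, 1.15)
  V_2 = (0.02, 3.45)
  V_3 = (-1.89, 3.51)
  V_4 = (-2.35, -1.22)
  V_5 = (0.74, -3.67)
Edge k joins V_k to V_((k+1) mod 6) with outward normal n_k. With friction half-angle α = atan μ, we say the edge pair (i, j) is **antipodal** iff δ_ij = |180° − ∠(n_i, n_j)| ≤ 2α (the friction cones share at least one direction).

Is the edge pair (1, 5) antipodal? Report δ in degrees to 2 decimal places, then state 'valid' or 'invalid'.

α = atan 0.65 = 33.02°;  2α = 66.05°
edge 1: e_1 = (-2.37, +2.30);  n_1 = (+0.6964, +0.7176)
edge 5: e_5 = (+1.89, +0.80);  n_5 = (+0.3898, -0.9209)
∠(n_1, n_5) = 112.92°
δ = |180° − 112.92°| = 67.08°
67.08° > 2α = 66.05°  →  invalid

δ = 67.08°, invalid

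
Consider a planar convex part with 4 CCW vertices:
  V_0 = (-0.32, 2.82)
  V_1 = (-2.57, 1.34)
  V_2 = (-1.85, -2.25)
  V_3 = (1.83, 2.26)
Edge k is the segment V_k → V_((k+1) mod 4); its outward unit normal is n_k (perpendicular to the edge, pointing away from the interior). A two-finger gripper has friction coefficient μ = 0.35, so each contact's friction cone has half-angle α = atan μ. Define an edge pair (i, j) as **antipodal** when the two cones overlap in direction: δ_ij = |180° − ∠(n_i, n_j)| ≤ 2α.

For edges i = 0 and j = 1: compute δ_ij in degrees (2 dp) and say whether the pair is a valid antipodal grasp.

δ = 112.00°, invalid

α = atan 0.35 = 19.29°;  2α = 38.58°
edge 0: e_0 = (-2.25, -1.48);  n_0 = (-0.5495, +0.8355)
edge 1: e_1 = (+0.72, -3.59);  n_1 = (-0.9805, -0.1966)
∠(n_0, n_1) = 68.00°
δ = |180° − 68.00°| = 112.00°
112.00° > 2α = 38.58°  →  invalid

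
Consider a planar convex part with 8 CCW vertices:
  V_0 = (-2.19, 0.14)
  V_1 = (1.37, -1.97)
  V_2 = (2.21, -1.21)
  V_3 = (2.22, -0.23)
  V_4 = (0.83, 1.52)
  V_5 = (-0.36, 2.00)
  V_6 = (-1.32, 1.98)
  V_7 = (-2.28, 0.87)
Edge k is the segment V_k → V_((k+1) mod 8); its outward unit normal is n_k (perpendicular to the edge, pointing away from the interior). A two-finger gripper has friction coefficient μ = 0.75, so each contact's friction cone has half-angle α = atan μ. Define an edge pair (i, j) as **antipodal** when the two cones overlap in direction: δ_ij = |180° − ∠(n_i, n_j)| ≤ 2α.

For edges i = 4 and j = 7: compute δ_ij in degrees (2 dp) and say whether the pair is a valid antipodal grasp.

δ = 61.00°, valid

α = atan 0.75 = 36.87°;  2α = 73.74°
edge 4: e_4 = (-1.19, +0.48);  n_4 = (+0.3741, +0.9274)
edge 7: e_7 = (+0.09, -0.73);  n_7 = (-0.9925, -0.1224)
∠(n_4, n_7) = 119.00°
δ = |180° − 119.00°| = 61.00°
61.00° ≤ 2α = 73.74°  →  valid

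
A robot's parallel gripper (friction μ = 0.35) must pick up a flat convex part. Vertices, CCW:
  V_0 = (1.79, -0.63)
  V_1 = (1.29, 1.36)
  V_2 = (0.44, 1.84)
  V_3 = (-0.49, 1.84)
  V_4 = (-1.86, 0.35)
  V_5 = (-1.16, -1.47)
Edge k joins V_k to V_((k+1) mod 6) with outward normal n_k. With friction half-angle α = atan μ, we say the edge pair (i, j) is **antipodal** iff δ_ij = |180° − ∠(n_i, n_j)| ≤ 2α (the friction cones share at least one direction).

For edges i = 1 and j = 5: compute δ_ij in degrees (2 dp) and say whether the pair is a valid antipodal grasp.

δ = 45.35°, invalid

α = atan 0.35 = 19.29°;  2α = 38.58°
edge 1: e_1 = (-0.85, +0.48);  n_1 = (+0.4917, +0.8708)
edge 5: e_5 = (+2.95, +0.84);  n_5 = (+0.2739, -0.9618)
∠(n_1, n_5) = 134.65°
δ = |180° − 134.65°| = 45.35°
45.35° > 2α = 38.58°  →  invalid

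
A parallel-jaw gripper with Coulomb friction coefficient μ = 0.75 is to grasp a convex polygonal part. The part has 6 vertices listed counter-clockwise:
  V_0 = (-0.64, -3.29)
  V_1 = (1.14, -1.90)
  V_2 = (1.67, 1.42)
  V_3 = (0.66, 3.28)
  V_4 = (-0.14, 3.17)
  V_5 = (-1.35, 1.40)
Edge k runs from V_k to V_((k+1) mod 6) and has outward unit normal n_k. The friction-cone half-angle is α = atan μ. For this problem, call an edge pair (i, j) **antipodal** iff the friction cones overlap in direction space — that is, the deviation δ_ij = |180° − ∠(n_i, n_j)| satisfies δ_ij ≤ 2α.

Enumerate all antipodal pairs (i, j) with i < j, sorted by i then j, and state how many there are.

α = atan 0.75 = 36.87°;  2α = 73.74°
n_0 = (+0.6155, -0.7882)
n_1 = (+0.9875, -0.1576)
n_2 = (+0.8788, +0.4772)
n_3 = (-0.1362, +0.9907)
n_4 = (-0.8255, +0.5643)
n_5 = (-0.9887, -0.1497)
  (0,1): δ = 137.06°  ·
  (0,2): δ = 99.48°  ·
  (0,3): δ = 30.16°  ✓
  (0,4): δ = 17.66°  ✓
  (0,5): δ = 60.62°  ✓
  (1,2): δ = 142.43°  ·
  (1,3): δ = 73.10°  ✓
  (1,4): δ = 25.29°  ✓
  (1,5): δ = 17.68°  ✓
  (2,3): δ = 110.67°  ·
  (2,4): δ = 62.86°  ✓
  (2,5): δ = 19.89°  ✓
  (3,4): δ = 132.19°  ·
  (3,5): δ = 89.22°  ·
  (4,5): δ = 137.03°  ·
antipodal pairs: 8

count = 8; pairs: (0,3), (0,4), (0,5), (1,3), (1,4), (1,5), (2,4), (2,5)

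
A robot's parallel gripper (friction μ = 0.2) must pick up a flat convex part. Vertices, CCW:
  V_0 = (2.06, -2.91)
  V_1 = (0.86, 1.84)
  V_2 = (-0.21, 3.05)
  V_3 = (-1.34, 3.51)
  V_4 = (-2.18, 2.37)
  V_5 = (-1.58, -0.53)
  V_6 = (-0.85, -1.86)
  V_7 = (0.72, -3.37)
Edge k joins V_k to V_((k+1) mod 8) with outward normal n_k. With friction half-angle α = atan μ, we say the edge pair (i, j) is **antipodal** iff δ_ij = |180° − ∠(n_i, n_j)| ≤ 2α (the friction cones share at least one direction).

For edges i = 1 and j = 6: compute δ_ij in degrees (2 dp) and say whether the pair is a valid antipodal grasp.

α = atan 0.2 = 11.31°;  2α = 22.62°
edge 1: e_1 = (-1.07, +1.21);  n_1 = (+0.7491, +0.6624)
edge 6: e_6 = (+1.57, -1.51);  n_6 = (-0.6932, -0.7207)
∠(n_1, n_6) = 175.37°
δ = |180° − 175.37°| = 4.63°
4.63° ≤ 2α = 22.62°  →  valid

δ = 4.63°, valid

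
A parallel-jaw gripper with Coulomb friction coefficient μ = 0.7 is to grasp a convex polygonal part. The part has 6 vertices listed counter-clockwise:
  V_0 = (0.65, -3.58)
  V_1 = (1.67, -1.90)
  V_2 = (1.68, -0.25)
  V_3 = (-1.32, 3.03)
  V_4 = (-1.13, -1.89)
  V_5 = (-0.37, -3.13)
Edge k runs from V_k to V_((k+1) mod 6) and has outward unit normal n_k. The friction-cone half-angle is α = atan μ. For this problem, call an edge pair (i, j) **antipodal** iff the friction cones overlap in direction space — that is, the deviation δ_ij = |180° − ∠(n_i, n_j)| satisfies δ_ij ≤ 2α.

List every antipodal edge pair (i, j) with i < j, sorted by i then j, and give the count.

α = atan 0.7 = 34.99°;  2α = 69.98°
n_0 = (+0.8548, -0.5190)
n_1 = (+1.0000, -0.0061)
n_2 = (+0.7379, +0.6749)
n_3 = (-0.9993, -0.0386)
n_4 = (-0.8526, -0.5226)
n_5 = (-0.4036, -0.9149)
  (0,1): δ = 149.08°  ·
  (0,2): δ = 106.29°  ·
  (0,3): δ = 33.48°  ✓
  (0,4): δ = 62.77°  ✓
  (0,5): δ = 97.46°  ·
  (1,2): δ = 137.21°  ·
  (1,3): δ = 2.56°  ✓
  (1,4): δ = 31.85°  ✓
  (1,5): δ = 66.54°  ✓
  (2,3): δ = 40.24°  ✓
  (2,4): δ = 10.94°  ✓
  (2,5): δ = 23.75°  ✓
  (3,4): δ = 150.71°  ·
  (3,5): δ = 116.02°  ·
  (4,5): δ = 145.31°  ·
antipodal pairs: 8

count = 8; pairs: (0,3), (0,4), (1,3), (1,4), (1,5), (2,3), (2,4), (2,5)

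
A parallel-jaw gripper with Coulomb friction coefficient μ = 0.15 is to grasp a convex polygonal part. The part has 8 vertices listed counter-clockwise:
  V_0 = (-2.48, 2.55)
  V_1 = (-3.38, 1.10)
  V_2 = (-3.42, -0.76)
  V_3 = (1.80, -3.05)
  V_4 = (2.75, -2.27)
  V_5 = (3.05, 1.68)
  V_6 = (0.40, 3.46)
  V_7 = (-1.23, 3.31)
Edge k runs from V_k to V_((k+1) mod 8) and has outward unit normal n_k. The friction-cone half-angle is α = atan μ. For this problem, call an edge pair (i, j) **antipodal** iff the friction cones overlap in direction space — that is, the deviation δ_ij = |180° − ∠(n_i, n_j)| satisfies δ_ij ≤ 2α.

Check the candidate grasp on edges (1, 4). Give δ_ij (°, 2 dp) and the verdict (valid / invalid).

δ = 3.11°, valid

α = atan 0.15 = 8.53°;  2α = 17.06°
edge 1: e_1 = (-0.04, -1.86);  n_1 = (-0.9998, +0.0215)
edge 4: e_4 = (+0.30, +3.95);  n_4 = (+0.9971, -0.0757)
∠(n_1, n_4) = 176.89°
δ = |180° − 176.89°| = 3.11°
3.11° ≤ 2α = 17.06°  →  valid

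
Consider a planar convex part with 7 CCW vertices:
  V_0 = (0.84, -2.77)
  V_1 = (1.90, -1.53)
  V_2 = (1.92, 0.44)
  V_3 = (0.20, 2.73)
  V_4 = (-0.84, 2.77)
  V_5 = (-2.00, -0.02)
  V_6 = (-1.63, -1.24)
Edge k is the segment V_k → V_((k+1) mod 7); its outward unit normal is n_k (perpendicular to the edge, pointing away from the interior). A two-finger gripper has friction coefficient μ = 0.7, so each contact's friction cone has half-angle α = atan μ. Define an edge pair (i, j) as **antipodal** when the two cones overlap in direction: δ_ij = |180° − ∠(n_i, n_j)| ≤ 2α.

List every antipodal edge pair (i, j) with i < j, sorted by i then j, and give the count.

count = 10; pairs: (0,3), (0,4), (0,5), (1,4), (1,5), (1,6), (2,4), (2,5), (2,6), (3,6)

α = atan 0.7 = 34.99°;  2α = 69.98°
n_0 = (+0.7601, -0.6498)
n_1 = (+0.9999, -0.0102)
n_2 = (+0.7996, +0.6006)
n_3 = (+0.0384, +0.9993)
n_4 = (-0.9234, +0.3839)
n_5 = (-0.9570, -0.2902)
n_6 = (-0.5266, -0.8501)
  (0,1): δ = 140.06°  ·
  (0,2): δ = 102.56°  ·
  (0,3): δ = 51.68°  ✓
  (0,4): δ = 17.95°  ✓
  (0,5): δ = 57.40°  ✓
  (0,6): δ = 98.75°  ·
  (1,2): δ = 142.51°  ·
  (1,3): δ = 91.62°  ·
  (1,4): δ = 21.99°  ✓
  (1,5): δ = 17.45°  ✓
  (1,6): δ = 58.81°  ✓
  (2,3): δ = 129.11°  ·
  (2,4): δ = 59.49°  ✓
  (2,5): δ = 20.04°  ✓
  (2,6): δ = 21.31°  ✓
  (3,4): δ = 110.37°  ·
  (3,5): δ = 70.93°  ·
  (3,6): δ = 29.57°  ✓
  (4,5): δ = 140.55°  ·
  (4,6): δ = 99.20°  ·
  (5,6): δ = 138.65°  ·
antipodal pairs: 10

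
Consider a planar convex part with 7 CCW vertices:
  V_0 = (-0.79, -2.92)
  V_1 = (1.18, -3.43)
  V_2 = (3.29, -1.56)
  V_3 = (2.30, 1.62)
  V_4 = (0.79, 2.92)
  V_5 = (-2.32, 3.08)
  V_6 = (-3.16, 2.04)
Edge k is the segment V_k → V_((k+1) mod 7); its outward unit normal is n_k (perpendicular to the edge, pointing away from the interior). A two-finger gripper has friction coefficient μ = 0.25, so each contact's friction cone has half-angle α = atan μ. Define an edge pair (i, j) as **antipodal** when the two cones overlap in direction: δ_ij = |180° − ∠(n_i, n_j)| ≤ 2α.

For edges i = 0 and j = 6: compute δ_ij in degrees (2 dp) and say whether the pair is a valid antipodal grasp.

δ = 130.05°, invalid

α = atan 0.25 = 14.04°;  2α = 28.07°
edge 0: e_0 = (+1.97, -0.51);  n_0 = (-0.2506, -0.9681)
edge 6: e_6 = (+2.37, -4.96);  n_6 = (-0.9023, -0.4311)
∠(n_0, n_6) = 49.95°
δ = |180° − 49.95°| = 130.05°
130.05° > 2α = 28.07°  →  invalid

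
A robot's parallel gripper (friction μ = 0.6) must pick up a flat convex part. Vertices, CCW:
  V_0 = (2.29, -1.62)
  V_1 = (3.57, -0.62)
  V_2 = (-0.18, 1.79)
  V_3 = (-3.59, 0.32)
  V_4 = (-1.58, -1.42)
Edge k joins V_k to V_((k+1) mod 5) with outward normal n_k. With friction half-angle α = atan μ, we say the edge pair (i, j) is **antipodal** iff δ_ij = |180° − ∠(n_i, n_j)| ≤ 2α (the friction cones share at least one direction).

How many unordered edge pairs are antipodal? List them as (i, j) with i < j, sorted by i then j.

count = 4; pairs: (0,2), (1,3), (1,4), (2,4)

α = atan 0.6 = 30.96°;  2α = 61.93°
n_0 = (+0.6156, -0.7880)
n_1 = (+0.5406, +0.8413)
n_2 = (-0.3959, +0.9183)
n_3 = (-0.6545, -0.7561)
n_4 = (-0.0516, -0.9987)
  (0,1): δ = 70.73°  ·
  (0,2): δ = 14.68°  ✓
  (0,3): δ = 101.12°  ·
  (0,4): δ = 139.04°  ·
  (1,2): δ = 123.95°  ·
  (1,3): δ = 8.15°  ✓
  (1,4): δ = 29.77°  ✓
  (2,3): δ = 64.20°  ·
  (2,4): δ = 26.28°  ✓
  (3,4): δ = 142.08°  ·
antipodal pairs: 4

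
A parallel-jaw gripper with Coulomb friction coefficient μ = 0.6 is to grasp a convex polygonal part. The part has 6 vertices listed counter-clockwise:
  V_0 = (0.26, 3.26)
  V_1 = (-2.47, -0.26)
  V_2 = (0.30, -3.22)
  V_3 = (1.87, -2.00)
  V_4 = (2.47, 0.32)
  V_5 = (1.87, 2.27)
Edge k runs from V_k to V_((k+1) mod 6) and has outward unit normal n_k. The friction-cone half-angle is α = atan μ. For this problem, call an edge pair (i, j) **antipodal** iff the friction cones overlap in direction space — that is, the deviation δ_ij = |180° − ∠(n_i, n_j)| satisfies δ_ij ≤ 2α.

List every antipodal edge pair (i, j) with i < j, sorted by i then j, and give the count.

count = 6; pairs: (0,2), (0,3), (0,4), (1,3), (1,4), (1,5)

α = atan 0.6 = 30.96°;  2α = 61.93°
n_0 = (-0.7902, +0.6129)
n_1 = (-0.7302, -0.6833)
n_2 = (+0.6136, -0.7896)
n_3 = (+0.9681, -0.2504)
n_4 = (+0.9558, +0.2941)
n_5 = (+0.5238, +0.8518)
  (0,1): δ = 99.10°  ·
  (0,2): δ = 14.35°  ✓
  (0,3): δ = 23.30°  ✓
  (0,4): δ = 54.90°  ✓
  (0,5): δ = 96.21°  ·
  (1,2): δ = 95.25°  ·
  (1,3): δ = 57.60°  ✓
  (1,4): δ = 26.00°  ✓
  (1,5): δ = 15.31°  ✓
  (2,3): δ = 142.35°  ·
  (2,4): δ = 110.75°  ·
  (2,5): δ = 69.44°  ·
  (3,4): δ = 148.40°  ·
  (3,5): δ = 107.09°  ·
  (4,5): δ = 138.69°  ·
antipodal pairs: 6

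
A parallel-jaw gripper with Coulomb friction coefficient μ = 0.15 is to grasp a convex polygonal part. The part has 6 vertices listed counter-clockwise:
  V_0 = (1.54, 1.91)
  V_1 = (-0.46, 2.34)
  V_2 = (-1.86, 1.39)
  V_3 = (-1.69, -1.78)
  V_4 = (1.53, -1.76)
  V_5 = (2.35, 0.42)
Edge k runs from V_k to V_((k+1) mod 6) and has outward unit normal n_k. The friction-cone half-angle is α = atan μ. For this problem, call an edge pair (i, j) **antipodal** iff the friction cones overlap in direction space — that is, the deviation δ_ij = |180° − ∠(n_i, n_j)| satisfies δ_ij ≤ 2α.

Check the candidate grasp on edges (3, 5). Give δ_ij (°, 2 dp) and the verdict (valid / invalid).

δ = 61.83°, invalid

α = atan 0.15 = 8.53°;  2α = 17.06°
edge 3: e_3 = (+3.22, +0.02);  n_3 = (+0.0062, -1.0000)
edge 5: e_5 = (-0.81, +1.49);  n_5 = (+0.8786, +0.4776)
∠(n_3, n_5) = 118.17°
δ = |180° − 118.17°| = 61.83°
61.83° > 2α = 17.06°  →  invalid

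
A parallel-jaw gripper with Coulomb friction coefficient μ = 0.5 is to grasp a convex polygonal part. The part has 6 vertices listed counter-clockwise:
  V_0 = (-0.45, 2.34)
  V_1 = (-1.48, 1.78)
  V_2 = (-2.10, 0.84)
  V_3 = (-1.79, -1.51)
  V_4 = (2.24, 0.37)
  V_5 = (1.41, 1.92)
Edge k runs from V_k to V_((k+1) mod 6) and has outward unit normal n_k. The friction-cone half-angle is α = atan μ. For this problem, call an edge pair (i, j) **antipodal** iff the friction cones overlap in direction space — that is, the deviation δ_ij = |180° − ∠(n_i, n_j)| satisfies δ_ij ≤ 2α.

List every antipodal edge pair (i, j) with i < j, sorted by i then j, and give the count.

count = 4; pairs: (0,3), (1,3), (2,4), (3,5)

α = atan 0.5 = 26.57°;  2α = 53.13°
n_0 = (-0.4777, +0.8785)
n_1 = (-0.8348, +0.5506)
n_2 = (-0.9914, -0.1308)
n_3 = (+0.4228, -0.9062)
n_4 = (+0.8816, +0.4721)
n_5 = (+0.2203, +0.9754)
  (0,1): δ = 151.94°  ·
  (0,2): δ = 111.02°  ·
  (0,3): δ = 3.52°  ✓
  (0,4): δ = 89.64°  ·
  (0,5): δ = 138.74°  ·
  (1,2): δ = 139.08°  ·
  (1,3): δ = 31.58°  ✓
  (1,4): δ = 61.58°  ·
  (1,5): δ = 110.68°  ·
  (2,3): δ = 72.51°  ·
  (2,4): δ = 20.65°  ✓
  (2,5): δ = 69.76°  ·
  (3,4): δ = 86.84°  ·
  (3,5): δ = 37.73°  ✓
  (4,5): δ = 130.89°  ·
antipodal pairs: 4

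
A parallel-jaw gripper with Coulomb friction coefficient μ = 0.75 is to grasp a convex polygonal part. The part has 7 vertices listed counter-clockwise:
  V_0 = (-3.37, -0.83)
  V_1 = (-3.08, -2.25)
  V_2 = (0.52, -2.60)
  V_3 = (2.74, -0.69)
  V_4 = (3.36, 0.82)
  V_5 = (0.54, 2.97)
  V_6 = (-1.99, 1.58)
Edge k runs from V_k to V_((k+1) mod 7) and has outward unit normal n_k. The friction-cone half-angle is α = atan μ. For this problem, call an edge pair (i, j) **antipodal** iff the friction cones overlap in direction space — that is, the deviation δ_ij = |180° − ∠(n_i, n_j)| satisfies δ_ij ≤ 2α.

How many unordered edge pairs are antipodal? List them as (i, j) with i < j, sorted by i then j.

count = 10; pairs: (0,2), (0,3), (0,4), (1,4), (1,5), (1,6), (2,5), (2,6), (3,5), (3,6)

α = atan 0.75 = 36.87°;  2α = 73.74°
n_0 = (-0.9798, -0.2001)
n_1 = (-0.0968, -0.9953)
n_2 = (+0.6522, -0.7581)
n_3 = (+0.9251, -0.3798)
n_4 = (+0.6063, +0.7952)
n_5 = (-0.4815, +0.8764)
n_6 = (-0.8678, +0.4969)
  (0,1): δ = 107.10°  ·
  (0,2): δ = 60.84°  ✓
  (0,3): δ = 33.87°  ✓
  (0,4): δ = 41.14°  ✓
  (0,5): δ = 107.24°  ·
  (0,6): δ = 138.66°  ·
  (1,2): δ = 133.74°  ·
  (1,3): δ = 106.77°  ·
  (1,4): δ = 31.77°  ✓
  (1,5): δ = 34.34°  ✓
  (1,6): δ = 65.76°  ✓
  (2,3): δ = 153.03°  ·
  (2,4): δ = 78.03°  ·
  (2,5): δ = 11.92°  ✓
  (2,6): δ = 19.50°  ✓
  (3,4): δ = 105.00°  ·
  (3,5): δ = 38.89°  ✓
  (3,6): δ = 7.47°  ✓
  (4,5): δ = 113.89°  ·
  (4,6): δ = 82.47°  ·
  (5,6): δ = 148.58°  ·
antipodal pairs: 10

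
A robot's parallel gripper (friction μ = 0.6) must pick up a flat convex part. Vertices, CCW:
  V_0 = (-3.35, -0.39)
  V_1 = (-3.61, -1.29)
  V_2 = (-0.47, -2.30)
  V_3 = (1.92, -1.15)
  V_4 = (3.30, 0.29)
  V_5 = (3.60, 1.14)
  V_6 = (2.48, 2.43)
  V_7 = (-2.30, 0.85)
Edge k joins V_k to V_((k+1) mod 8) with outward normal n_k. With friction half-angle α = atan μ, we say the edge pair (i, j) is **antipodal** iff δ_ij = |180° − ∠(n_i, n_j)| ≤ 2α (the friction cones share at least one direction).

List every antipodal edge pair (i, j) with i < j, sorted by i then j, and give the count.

α = atan 0.6 = 30.96°;  2α = 61.93°
n_0 = (-0.9607, +0.2775)
n_1 = (-0.3062, -0.9520)
n_2 = (+0.4336, -0.9011)
n_3 = (+0.7220, -0.6919)
n_4 = (+0.9430, -0.3328)
n_5 = (+0.7551, +0.6556)
n_6 = (-0.3138, +0.9495)
n_7 = (-0.7632, +0.6462)
  (0,1): δ = 91.72°  ·
  (0,2): δ = 48.19°  ✓
  (0,3): δ = 27.67°  ✓
  (0,4): δ = 3.33°  ✓
  (0,5): δ = 57.08°  ✓
  (0,6): δ = 124.40°  ·
  (0,7): δ = 155.86°  ·
  (1,2): δ = 136.47°  ·
  (1,3): δ = 115.95°  ·
  (1,4): δ = 91.61°  ·
  (1,5): δ = 31.20°  ✓
  (1,6): δ = 36.12°  ✓
  (1,7): δ = 67.57°  ·
  (2,3): δ = 159.48°  ·
  (2,4): δ = 135.14°  ·
  (2,5): δ = 74.73°  ·
  (2,6): δ = 7.40°  ✓
  (2,7): δ = 24.05°  ✓
  (3,4): δ = 155.66°  ·
  (3,5): δ = 95.25°  ·
  (3,6): δ = 27.93°  ✓
  (3,7): δ = 3.52°  ✓
  (4,5): δ = 119.59°  ·
  (4,6): δ = 52.27°  ✓
  (4,7): δ = 20.82°  ✓
  (5,6): δ = 112.67°  ·
  (5,7): δ = 81.22°  ·
  (6,7): δ = 148.55°  ·
antipodal pairs: 12

count = 12; pairs: (0,2), (0,3), (0,4), (0,5), (1,5), (1,6), (2,6), (2,7), (3,6), (3,7), (4,6), (4,7)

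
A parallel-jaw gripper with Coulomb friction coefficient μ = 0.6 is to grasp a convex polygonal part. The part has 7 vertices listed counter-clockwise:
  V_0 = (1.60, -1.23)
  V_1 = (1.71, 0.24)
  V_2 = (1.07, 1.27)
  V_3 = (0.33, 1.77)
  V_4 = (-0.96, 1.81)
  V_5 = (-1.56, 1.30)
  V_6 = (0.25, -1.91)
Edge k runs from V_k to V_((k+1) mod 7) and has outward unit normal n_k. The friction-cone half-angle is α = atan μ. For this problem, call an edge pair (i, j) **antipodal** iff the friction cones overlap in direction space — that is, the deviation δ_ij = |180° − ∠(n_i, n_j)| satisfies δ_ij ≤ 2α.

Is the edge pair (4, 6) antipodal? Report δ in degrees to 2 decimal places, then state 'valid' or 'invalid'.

δ = 13.63°, valid

α = atan 0.6 = 30.96°;  2α = 61.93°
edge 4: e_4 = (-0.60, -0.51);  n_4 = (-0.6476, +0.7619)
edge 6: e_6 = (+1.35, +0.68);  n_6 = (+0.4499, -0.8931)
∠(n_4, n_6) = 166.37°
δ = |180° − 166.37°| = 13.63°
13.63° ≤ 2α = 61.93°  →  valid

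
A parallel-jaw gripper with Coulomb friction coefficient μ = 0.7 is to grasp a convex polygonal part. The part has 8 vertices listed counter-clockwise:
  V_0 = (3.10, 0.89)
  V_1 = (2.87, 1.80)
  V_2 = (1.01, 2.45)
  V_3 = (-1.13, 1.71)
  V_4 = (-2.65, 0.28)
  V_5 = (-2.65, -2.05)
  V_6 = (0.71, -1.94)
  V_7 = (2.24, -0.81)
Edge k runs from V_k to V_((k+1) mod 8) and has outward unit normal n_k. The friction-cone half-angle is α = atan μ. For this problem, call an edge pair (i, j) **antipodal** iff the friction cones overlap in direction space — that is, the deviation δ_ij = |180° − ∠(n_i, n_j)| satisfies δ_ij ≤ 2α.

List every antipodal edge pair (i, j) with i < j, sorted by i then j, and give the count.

count = 12; pairs: (0,3), (0,4), (1,5), (1,6), (2,5), (2,6), (2,7), (3,5), (3,6), (3,7), (4,6), (4,7)

α = atan 0.7 = 34.99°;  2α = 69.98°
n_0 = (+0.9695, +0.2450)
n_1 = (+0.3299, +0.9440)
n_2 = (-0.3268, +0.9451)
n_3 = (-0.6852, +0.7283)
n_4 = (-1.0000, -0.0000)
n_5 = (+0.0327, -0.9995)
n_6 = (+0.5941, -0.8044)
n_7 = (+0.8923, -0.4514)
  (0,1): δ = 123.45°  ·
  (0,2): δ = 85.11°  ·
  (0,3): δ = 60.93°  ✓
  (0,4): δ = 14.18°  ✓
  (0,5): δ = 77.69°  ·
  (0,6): δ = 112.26°  ·
  (0,7): δ = 138.98°  ·
  (1,2): δ = 141.66°  ·
  (1,3): δ = 117.48°  ·
  (1,4): δ = 70.74°  ·
  (1,5): δ = 21.14°  ✓
  (1,6): δ = 55.71°  ✓
  (1,7): δ = 82.43°  ·
  (2,3): δ = 155.82°  ·
  (2,4): δ = 109.08°  ·
  (2,5): δ = 17.20°  ✓
  (2,6): δ = 17.37°  ✓
  (2,7): δ = 44.09°  ✓
  (3,4): δ = 133.25°  ·
  (3,5): δ = 41.38°  ✓
  (3,6): δ = 6.80°  ✓
  (3,7): δ = 19.91°  ✓
  (4,5): δ = 88.12°  ·
  (4,6): δ = 53.55°  ✓
  (4,7): δ = 26.83°  ✓
  (5,6): δ = 145.43°  ·
  (5,7): δ = 118.71°  ·
  (6,7): δ = 153.28°  ·
antipodal pairs: 12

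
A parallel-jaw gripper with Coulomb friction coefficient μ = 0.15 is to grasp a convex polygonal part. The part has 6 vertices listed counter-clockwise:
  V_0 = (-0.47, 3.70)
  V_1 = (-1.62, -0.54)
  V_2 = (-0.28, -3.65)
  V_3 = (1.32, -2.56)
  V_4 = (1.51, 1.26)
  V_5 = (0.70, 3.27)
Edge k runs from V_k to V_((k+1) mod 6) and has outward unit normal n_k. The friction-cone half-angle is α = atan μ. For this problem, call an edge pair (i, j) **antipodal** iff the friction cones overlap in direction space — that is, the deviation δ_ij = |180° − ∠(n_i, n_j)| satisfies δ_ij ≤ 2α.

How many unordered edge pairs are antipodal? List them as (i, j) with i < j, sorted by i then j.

α = atan 0.15 = 8.53°;  2α = 17.06°
n_0 = (-0.9651, +0.2618)
n_1 = (-0.9184, -0.3957)
n_2 = (+0.5630, -0.8264)
n_3 = (+0.9988, -0.0497)
n_4 = (+0.9275, +0.3738)
n_5 = (+0.3450, +0.9386)
  (0,1): δ = 141.52°  ·
  (0,2): δ = 40.56°  ·
  (0,3): δ = 12.33°  ✓
  (0,4): δ = 37.12°  ·
  (0,5): δ = 85.00°  ·
  (1,2): δ = 79.05°  ·
  (1,3): δ = 26.16°  ·
  (1,4): δ = 1.36°  ✓
  (1,5): δ = 46.51°  ·
  (2,3): δ = 127.11°  ·
  (2,4): δ = 102.32°  ·
  (2,5): δ = 54.44°  ·
  (3,4): δ = 155.20°  ·
  (3,5): δ = 107.33°  ·
  (4,5): δ = 132.13°  ·
antipodal pairs: 2

count = 2; pairs: (0,3), (1,4)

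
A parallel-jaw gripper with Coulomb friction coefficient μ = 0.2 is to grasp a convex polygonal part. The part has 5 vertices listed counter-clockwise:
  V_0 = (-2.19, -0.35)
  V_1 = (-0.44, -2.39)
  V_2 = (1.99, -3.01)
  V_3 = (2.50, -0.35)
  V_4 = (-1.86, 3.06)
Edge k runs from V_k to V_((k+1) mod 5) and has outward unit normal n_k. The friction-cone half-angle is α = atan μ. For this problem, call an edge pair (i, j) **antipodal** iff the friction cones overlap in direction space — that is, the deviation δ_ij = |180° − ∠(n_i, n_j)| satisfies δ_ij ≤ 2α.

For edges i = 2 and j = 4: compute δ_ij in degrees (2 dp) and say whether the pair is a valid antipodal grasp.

δ = 5.33°, valid

α = atan 0.2 = 11.31°;  2α = 22.62°
edge 2: e_2 = (+0.51, +2.66);  n_2 = (+0.9821, -0.1883)
edge 4: e_4 = (-0.33, -3.41);  n_4 = (-0.9954, +0.0963)
∠(n_2, n_4) = 174.67°
δ = |180° − 174.67°| = 5.33°
5.33° ≤ 2α = 22.62°  →  valid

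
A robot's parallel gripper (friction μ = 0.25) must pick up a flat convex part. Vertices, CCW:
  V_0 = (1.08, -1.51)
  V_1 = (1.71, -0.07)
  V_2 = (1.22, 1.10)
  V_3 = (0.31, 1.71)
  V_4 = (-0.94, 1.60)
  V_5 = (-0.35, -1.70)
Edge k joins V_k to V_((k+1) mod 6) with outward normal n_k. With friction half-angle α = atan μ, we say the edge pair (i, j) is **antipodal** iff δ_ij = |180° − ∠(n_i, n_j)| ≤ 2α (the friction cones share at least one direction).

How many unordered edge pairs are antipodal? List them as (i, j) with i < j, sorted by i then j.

count = 2; pairs: (1,4), (3,5)

α = atan 0.25 = 14.04°;  2α = 28.07°
n_0 = (+0.9162, -0.4008)
n_1 = (+0.9224, +0.3863)
n_2 = (+0.5568, +0.8306)
n_3 = (-0.0877, +0.9962)
n_4 = (-0.9844, -0.1760)
n_5 = (+0.1317, -0.9913)
  (0,1): δ = 133.65°  ·
  (0,2): δ = 100.21°  ·
  (0,3): δ = 61.34°  ·
  (0,4): δ = 33.77°  ·
  (0,5): δ = 121.20°  ·
  (1,2): δ = 146.56°  ·
  (1,3): δ = 107.70°  ·
  (1,4): δ = 12.59°  ✓
  (1,5): δ = 74.84°  ·
  (2,3): δ = 141.14°  ·
  (2,4): δ = 46.03°  ·
  (2,5): δ = 41.40°  ·
  (3,4): δ = 84.89°  ·
  (3,5): δ = 2.54°  ✓
  (4,5): δ = 92.57°  ·
antipodal pairs: 2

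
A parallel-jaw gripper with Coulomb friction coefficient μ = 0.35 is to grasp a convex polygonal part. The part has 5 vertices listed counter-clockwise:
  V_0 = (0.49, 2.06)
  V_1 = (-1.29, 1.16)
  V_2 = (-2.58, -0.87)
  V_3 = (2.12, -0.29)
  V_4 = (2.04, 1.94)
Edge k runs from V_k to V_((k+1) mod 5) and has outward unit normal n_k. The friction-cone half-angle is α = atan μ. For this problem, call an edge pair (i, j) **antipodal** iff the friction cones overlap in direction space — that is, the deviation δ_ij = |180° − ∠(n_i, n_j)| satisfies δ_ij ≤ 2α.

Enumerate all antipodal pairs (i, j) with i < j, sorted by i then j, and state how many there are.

count = 3; pairs: (0,2), (1,3), (2,4)

α = atan 0.35 = 19.29°;  2α = 38.58°
n_0 = (-0.4512, +0.8924)
n_1 = (-0.8440, +0.5363)
n_2 = (+0.1225, -0.9925)
n_3 = (+0.9994, +0.0359)
n_4 = (+0.0772, +0.9970)
  (0,1): δ = 149.26°  ·
  (0,2): δ = 19.79°  ✓
  (0,3): δ = 65.23°  ·
  (0,4): δ = 148.75°  ·
  (1,2): δ = 50.53°  ·
  (1,3): δ = 34.49°  ✓
  (1,4): δ = 118.01°  ·
  (2,3): δ = 94.98°  ·
  (2,4): δ = 11.46°  ✓
  (3,4): δ = 96.48°  ·
antipodal pairs: 3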